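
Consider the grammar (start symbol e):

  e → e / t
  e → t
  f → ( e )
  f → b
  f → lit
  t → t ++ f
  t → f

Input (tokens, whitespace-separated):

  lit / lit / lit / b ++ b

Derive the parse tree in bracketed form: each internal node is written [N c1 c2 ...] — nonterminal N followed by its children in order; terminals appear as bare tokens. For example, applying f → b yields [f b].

[e [e [e [e [t [f lit]]] / [t [f lit]]] / [t [f lit]]] / [t [t [f b]] ++ [f b]]]

e
e / t
e / t / t
e / t / t / t
t / t / t / t
f / t / t / t
lit / t / t / t
lit / f / t / t
lit / lit / t / t
lit / lit / f / t
lit / lit / lit / t
lit / lit / lit / t ++ f
lit / lit / lit / f ++ f
lit / lit / lit / b ++ f
lit / lit / lit / b ++ b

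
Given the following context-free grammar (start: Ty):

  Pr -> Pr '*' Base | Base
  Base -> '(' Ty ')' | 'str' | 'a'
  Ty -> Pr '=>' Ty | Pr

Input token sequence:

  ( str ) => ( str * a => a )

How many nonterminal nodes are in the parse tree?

[Ty [Pr [Base ( [Ty [Pr [Base str]]] )]] => [Ty [Pr [Base ( [Ty [Pr [Pr [Base str]] * [Base a]] => [Ty [Pr [Base a]]]] )]]]]

17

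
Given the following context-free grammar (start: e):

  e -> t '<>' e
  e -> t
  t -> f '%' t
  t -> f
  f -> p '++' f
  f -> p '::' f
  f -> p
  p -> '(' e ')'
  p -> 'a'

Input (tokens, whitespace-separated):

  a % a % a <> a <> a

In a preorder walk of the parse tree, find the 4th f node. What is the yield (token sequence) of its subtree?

a

[e [t [f [p a]] % [t [f [p a]] % [t [f [p a]]]]] <> [e [t [f [p a]]] <> [e [t [f [p a]]]]]]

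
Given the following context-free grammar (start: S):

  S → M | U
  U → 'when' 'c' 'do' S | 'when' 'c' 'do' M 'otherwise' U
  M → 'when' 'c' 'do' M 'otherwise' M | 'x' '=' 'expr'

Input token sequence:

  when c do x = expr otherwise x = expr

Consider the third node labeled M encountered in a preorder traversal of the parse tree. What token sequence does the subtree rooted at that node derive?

x = expr

[S [M when c do [M x = expr] otherwise [M x = expr]]]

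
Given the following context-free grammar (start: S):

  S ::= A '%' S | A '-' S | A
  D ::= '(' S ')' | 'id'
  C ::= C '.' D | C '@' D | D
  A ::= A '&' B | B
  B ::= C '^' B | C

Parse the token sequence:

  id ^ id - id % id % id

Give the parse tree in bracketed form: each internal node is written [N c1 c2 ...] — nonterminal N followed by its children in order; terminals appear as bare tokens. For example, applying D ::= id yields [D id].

[S [A [B [C [D id]] ^ [B [C [D id]]]]] - [S [A [B [C [D id]]]] % [S [A [B [C [D id]]]] % [S [A [B [C [D id]]]]]]]]

S
A - S
B - S
C ^ B - S
D ^ B - S
id ^ B - S
id ^ C - S
id ^ D - S
id ^ id - S
id ^ id - A % S
id ^ id - B % S
id ^ id - C % S
id ^ id - D % S
id ^ id - id % S
id ^ id - id % A % S
id ^ id - id % B % S
id ^ id - id % C % S
id ^ id - id % D % S
id ^ id - id % id % S
id ^ id - id % id % A
id ^ id - id % id % B
id ^ id - id % id % C
id ^ id - id % id % D
id ^ id - id % id % id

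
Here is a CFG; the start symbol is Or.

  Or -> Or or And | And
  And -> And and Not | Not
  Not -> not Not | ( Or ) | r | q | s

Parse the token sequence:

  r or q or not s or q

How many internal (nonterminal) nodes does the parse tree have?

13

[Or [Or [Or [Or [And [Not r]]] or [And [Not q]]] or [And [Not not [Not s]]]] or [And [Not q]]]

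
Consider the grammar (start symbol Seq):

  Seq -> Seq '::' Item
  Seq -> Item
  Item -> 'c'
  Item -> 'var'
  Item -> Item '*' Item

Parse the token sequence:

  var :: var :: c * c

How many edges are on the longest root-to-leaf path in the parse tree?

[Seq [Seq [Seq [Item var]] :: [Item var]] :: [Item [Item c] * [Item c]]]

4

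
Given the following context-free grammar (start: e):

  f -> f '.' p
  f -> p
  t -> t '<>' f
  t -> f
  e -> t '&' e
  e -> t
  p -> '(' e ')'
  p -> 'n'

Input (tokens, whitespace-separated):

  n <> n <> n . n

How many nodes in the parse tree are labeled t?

[e [t [t [t [f [p n]]] <> [f [p n]]] <> [f [f [p n]] . [p n]]]]

3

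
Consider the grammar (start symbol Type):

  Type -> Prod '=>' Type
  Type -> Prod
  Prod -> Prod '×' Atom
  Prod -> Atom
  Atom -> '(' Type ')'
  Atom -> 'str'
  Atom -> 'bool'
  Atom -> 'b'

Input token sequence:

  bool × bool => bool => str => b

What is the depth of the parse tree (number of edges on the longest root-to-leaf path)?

[Type [Prod [Prod [Atom bool]] × [Atom bool]] => [Type [Prod [Atom bool]] => [Type [Prod [Atom str]] => [Type [Prod [Atom b]]]]]]

6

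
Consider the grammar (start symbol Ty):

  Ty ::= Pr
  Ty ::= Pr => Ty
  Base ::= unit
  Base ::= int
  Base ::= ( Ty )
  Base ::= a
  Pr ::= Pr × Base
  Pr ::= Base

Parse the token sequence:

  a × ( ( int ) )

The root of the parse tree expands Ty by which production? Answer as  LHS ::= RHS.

[Ty [Pr [Pr [Base a]] × [Base ( [Ty [Pr [Base ( [Ty [Pr [Base int]]] )]]] )]]]

Ty ::= Pr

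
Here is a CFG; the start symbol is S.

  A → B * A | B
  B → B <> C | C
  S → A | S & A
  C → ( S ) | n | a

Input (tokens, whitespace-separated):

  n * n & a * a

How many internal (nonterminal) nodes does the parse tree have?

[S [S [A [B [C n]] * [A [B [C n]]]]] & [A [B [C a]] * [A [B [C a]]]]]

14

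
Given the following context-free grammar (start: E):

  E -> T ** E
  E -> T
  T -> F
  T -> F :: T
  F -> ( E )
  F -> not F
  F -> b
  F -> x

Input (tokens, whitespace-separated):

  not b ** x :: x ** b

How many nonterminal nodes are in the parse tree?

[E [T [F not [F b]]] ** [E [T [F x] :: [T [F x]]] ** [E [T [F b]]]]]

12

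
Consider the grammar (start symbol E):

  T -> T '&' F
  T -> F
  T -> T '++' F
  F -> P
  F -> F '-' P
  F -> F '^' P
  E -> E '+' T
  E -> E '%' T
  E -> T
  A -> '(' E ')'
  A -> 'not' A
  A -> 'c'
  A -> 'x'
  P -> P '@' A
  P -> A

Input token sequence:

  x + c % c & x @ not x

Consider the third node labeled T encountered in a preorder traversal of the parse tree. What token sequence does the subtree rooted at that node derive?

[E [E [E [T [F [P [A x]]]]] + [T [F [P [A c]]]]] % [T [T [F [P [A c]]]] & [F [P [P [A x]] @ [A not [A x]]]]]]

c & x @ not x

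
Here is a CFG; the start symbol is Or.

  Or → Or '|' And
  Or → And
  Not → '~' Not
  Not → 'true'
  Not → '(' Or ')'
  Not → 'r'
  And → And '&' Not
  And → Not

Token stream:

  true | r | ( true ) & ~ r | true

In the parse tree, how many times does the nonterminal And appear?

[Or [Or [Or [Or [And [Not true]]] | [And [Not r]]] | [And [And [Not ( [Or [And [Not true]]] )]] & [Not ~ [Not r]]]] | [And [Not true]]]

6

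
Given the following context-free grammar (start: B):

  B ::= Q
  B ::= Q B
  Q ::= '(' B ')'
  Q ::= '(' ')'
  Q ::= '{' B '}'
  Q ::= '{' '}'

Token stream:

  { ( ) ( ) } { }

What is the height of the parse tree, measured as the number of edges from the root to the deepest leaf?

5

[B [Q { [B [Q ( )] [B [Q ( )]]] }] [B [Q { }]]]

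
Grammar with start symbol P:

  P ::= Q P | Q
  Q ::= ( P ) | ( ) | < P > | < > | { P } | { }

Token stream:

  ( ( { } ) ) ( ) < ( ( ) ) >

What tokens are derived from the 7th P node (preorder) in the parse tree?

[P [Q ( [P [Q ( [P [Q { }]] )]] )] [P [Q ( )] [P [Q < [P [Q ( [P [Q ( )]] )]] >]]]]

( )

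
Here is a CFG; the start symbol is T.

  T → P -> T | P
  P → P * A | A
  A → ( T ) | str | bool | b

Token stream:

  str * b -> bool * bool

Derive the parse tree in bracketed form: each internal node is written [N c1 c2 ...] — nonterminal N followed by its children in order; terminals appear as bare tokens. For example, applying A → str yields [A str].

T
P -> T
P * A -> T
A * A -> T
str * A -> T
str * b -> T
str * b -> P
str * b -> P * A
str * b -> A * A
str * b -> bool * A
str * b -> bool * bool

[T [P [P [A str]] * [A b]] -> [T [P [P [A bool]] * [A bool]]]]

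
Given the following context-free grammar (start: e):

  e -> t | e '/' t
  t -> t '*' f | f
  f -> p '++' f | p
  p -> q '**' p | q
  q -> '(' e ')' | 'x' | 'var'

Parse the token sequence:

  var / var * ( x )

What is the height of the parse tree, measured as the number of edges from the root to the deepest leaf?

[e [e [t [f [p [q var]]]]] / [t [t [f [p [q var]]]] * [f [p [q ( [e [t [f [p [q x]]]]] )]]]]]

10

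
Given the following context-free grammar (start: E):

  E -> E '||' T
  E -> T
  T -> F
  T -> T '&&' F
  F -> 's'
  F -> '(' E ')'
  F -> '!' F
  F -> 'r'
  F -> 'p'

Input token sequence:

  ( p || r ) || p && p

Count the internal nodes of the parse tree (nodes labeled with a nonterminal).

14

[E [E [T [F ( [E [E [T [F p]]] || [T [F r]]] )]]] || [T [T [F p]] && [F p]]]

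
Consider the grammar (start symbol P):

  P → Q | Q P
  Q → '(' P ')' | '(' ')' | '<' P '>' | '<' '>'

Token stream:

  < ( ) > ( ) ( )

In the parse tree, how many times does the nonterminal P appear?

[P [Q < [P [Q ( )]] >] [P [Q ( )] [P [Q ( )]]]]

4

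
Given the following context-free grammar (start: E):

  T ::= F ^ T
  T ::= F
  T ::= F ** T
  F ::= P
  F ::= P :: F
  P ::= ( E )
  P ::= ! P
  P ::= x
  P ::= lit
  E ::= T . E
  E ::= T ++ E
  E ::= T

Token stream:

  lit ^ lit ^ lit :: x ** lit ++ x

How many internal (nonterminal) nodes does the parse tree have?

[E [T [F [P lit]] ^ [T [F [P lit]] ^ [T [F [P lit] :: [F [P x]]] ** [T [F [P lit]]]]]] ++ [E [T [F [P x]]]]]

19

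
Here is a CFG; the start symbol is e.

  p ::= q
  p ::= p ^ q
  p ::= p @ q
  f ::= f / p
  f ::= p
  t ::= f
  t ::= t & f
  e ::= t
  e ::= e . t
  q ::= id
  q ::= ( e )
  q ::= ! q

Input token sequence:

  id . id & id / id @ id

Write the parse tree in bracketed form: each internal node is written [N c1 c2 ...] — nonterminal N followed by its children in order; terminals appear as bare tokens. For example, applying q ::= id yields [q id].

[e [e [t [f [p [q id]]]]] . [t [t [f [p [q id]]]] & [f [f [p [q id]]] / [p [p [q id]] @ [q id]]]]]

e
e . t
t . t
f . t
p . t
q . t
id . t
id . t & f
id . f & f
id . p & f
id . q & f
id . id & f
id . id & f / p
id . id & p / p
id . id & q / p
id . id & id / p
id . id & id / p @ q
id . id & id / q @ q
id . id & id / id @ q
id . id & id / id @ id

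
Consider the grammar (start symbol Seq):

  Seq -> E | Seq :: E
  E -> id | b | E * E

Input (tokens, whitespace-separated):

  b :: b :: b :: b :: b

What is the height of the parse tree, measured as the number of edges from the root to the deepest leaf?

[Seq [Seq [Seq [Seq [Seq [E b]] :: [E b]] :: [E b]] :: [E b]] :: [E b]]

6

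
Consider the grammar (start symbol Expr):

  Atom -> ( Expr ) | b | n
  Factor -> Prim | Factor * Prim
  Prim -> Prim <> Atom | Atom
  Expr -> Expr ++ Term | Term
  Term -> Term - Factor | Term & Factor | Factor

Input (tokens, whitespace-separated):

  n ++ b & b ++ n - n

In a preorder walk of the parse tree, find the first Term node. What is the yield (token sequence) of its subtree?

n

[Expr [Expr [Expr [Term [Factor [Prim [Atom n]]]]] ++ [Term [Term [Factor [Prim [Atom b]]]] & [Factor [Prim [Atom b]]]]] ++ [Term [Term [Factor [Prim [Atom n]]]] - [Factor [Prim [Atom n]]]]]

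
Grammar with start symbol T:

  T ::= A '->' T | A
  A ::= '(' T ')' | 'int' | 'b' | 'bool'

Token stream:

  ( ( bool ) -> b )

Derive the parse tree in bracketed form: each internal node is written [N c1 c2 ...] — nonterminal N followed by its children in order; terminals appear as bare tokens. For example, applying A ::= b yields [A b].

[T [A ( [T [A ( [T [A bool]] )] -> [T [A b]]] )]]

T
A
( T )
( A -> T )
( ( T ) -> T )
( ( A ) -> T )
( ( bool ) -> T )
( ( bool ) -> A )
( ( bool ) -> b )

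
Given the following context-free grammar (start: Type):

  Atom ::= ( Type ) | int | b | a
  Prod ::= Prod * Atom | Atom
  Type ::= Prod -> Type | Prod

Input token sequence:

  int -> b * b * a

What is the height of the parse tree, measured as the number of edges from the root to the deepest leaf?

6

[Type [Prod [Atom int]] -> [Type [Prod [Prod [Prod [Atom b]] * [Atom b]] * [Atom a]]]]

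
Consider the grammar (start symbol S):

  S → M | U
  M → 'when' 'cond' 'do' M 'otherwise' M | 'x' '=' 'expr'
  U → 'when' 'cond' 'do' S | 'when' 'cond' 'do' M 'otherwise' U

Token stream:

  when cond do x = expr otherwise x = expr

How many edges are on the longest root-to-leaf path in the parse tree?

[S [M when cond do [M x = expr] otherwise [M x = expr]]]

3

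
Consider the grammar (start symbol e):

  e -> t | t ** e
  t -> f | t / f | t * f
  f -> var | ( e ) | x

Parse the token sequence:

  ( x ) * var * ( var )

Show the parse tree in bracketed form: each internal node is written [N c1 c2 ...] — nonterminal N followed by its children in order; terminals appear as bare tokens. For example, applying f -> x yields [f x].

e
t
t * f
t * f * f
f * f * f
( e ) * f * f
( t ) * f * f
( f ) * f * f
( x ) * f * f
( x ) * var * f
( x ) * var * ( e )
( x ) * var * ( t )
( x ) * var * ( f )
( x ) * var * ( var )

[e [t [t [t [f ( [e [t [f x]]] )]] * [f var]] * [f ( [e [t [f var]]] )]]]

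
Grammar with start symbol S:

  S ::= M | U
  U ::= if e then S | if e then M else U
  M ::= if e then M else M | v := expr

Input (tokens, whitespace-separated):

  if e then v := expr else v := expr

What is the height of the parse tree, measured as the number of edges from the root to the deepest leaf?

3

[S [M if e then [M v := expr] else [M v := expr]]]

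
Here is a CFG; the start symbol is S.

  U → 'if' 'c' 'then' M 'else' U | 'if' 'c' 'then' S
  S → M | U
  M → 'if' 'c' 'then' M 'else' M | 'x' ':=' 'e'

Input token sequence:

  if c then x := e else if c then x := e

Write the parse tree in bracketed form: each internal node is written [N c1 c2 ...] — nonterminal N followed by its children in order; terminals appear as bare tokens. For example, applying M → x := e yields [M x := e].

S
U
if c then M else U
if c then x := e else U
if c then x := e else if c then S
if c then x := e else if c then M
if c then x := e else if c then x := e

[S [U if c then [M x := e] else [U if c then [S [M x := e]]]]]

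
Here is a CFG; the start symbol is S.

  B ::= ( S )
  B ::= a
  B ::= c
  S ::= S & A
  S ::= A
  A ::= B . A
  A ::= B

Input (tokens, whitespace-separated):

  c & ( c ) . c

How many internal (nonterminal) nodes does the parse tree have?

[S [S [A [B c]]] & [A [B ( [S [A [B c]]] )] . [A [B c]]]]

11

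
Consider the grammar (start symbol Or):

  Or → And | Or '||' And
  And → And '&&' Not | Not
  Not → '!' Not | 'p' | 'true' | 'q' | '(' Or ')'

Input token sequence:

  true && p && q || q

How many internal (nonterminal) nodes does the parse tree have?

[Or [Or [And [And [And [Not true]] && [Not p]] && [Not q]]] || [And [Not q]]]

10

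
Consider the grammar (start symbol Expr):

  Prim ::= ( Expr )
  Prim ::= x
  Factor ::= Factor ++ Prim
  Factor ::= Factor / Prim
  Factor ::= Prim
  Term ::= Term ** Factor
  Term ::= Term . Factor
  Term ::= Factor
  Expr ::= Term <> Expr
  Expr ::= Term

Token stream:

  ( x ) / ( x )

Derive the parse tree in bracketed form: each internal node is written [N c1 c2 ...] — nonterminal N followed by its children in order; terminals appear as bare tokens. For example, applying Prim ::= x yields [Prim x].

Expr
Term
Factor
Factor / Prim
Prim / Prim
( Expr ) / Prim
( Term ) / Prim
( Factor ) / Prim
( Prim ) / Prim
( x ) / Prim
( x ) / ( Expr )
( x ) / ( Term )
( x ) / ( Factor )
( x ) / ( Prim )
( x ) / ( x )

[Expr [Term [Factor [Factor [Prim ( [Expr [Term [Factor [Prim x]]]] )]] / [Prim ( [Expr [Term [Factor [Prim x]]]] )]]]]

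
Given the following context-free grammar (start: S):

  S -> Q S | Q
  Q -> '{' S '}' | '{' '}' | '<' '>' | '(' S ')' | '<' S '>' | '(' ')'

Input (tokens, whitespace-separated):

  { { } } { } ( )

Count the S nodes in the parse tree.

4

[S [Q { [S [Q { }]] }] [S [Q { }] [S [Q ( )]]]]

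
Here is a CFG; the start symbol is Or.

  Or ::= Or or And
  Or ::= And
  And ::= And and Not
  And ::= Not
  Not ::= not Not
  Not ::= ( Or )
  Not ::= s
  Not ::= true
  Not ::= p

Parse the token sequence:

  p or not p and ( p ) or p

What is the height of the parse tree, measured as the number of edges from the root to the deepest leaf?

[Or [Or [Or [And [Not p]]] or [And [And [Not not [Not p]]] and [Not ( [Or [And [Not p]]] )]]] or [And [Not p]]]

7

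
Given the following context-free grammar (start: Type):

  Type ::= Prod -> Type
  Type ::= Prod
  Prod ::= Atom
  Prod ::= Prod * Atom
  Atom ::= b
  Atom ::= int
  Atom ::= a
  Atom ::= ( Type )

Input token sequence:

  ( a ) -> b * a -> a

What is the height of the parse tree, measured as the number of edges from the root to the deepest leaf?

[Type [Prod [Atom ( [Type [Prod [Atom a]]] )]] -> [Type [Prod [Prod [Atom b]] * [Atom a]] -> [Type [Prod [Atom a]]]]]

6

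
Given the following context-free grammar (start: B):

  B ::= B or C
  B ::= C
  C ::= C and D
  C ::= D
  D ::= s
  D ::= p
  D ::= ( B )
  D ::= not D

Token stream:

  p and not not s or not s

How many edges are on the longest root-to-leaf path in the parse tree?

[B [B [C [C [D p]] and [D not [D not [D s]]]]] or [C [D not [D s]]]]

6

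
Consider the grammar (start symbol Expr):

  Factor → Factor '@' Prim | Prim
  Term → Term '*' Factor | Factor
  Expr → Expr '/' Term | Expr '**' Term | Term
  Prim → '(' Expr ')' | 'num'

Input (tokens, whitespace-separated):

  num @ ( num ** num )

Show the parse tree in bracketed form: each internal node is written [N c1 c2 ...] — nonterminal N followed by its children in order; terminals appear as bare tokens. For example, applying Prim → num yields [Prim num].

[Expr [Term [Factor [Factor [Prim num]] @ [Prim ( [Expr [Expr [Term [Factor [Prim num]]]] ** [Term [Factor [Prim num]]]] )]]]]

Expr
Term
Factor
Factor @ Prim
Prim @ Prim
num @ Prim
num @ ( Expr )
num @ ( Expr ** Term )
num @ ( Term ** Term )
num @ ( Factor ** Term )
num @ ( Prim ** Term )
num @ ( num ** Term )
num @ ( num ** Factor )
num @ ( num ** Prim )
num @ ( num ** num )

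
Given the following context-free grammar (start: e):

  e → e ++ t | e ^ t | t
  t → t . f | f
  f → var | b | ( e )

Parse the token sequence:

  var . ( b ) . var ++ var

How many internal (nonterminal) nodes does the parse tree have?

[e [e [t [t [t [f var]] . [f ( [e [t [f b]]] )]] . [f var]]] ++ [t [f var]]]

13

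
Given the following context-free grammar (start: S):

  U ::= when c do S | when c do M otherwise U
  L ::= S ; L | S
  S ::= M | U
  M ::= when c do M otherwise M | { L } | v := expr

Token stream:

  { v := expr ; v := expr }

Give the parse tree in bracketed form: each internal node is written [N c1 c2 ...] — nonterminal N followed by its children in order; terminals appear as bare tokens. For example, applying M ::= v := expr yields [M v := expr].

S
M
{ L }
{ S ; L }
{ M ; L }
{ v := expr ; L }
{ v := expr ; S }
{ v := expr ; M }
{ v := expr ; v := expr }

[S [M { [L [S [M v := expr]] ; [L [S [M v := expr]]]] }]]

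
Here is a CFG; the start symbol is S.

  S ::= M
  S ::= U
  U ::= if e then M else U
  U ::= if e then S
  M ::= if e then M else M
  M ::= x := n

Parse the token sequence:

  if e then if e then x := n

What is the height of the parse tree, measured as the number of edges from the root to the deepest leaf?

[S [U if e then [S [U if e then [S [M x := n]]]]]]

6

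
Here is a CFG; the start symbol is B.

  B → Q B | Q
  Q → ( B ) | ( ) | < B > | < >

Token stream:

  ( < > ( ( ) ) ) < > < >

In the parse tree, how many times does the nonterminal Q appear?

6

[B [Q ( [B [Q < >] [B [Q ( [B [Q ( )]] )]]] )] [B [Q < >] [B [Q < >]]]]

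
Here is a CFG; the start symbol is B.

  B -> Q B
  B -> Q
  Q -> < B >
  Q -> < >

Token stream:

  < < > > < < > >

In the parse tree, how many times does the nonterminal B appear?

4

[B [Q < [B [Q < >]] >] [B [Q < [B [Q < >]] >]]]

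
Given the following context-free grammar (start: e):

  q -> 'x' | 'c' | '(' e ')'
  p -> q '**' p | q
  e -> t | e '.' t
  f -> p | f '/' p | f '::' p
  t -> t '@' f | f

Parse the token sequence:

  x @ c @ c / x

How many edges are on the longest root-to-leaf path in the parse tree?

[e [t [t [t [f [p [q x]]]] @ [f [p [q c]]]] @ [f [f [p [q c]]] / [p [q x]]]]]

7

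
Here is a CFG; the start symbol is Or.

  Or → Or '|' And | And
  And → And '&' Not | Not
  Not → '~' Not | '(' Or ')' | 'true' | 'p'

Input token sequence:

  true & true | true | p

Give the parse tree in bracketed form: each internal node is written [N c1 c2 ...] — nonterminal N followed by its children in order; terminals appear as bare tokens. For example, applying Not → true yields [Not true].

[Or [Or [Or [And [And [Not true]] & [Not true]]] | [And [Not true]]] | [And [Not p]]]

Or
Or | And
Or | And | And
And | And | And
And & Not | And | And
Not & Not | And | And
true & Not | And | And
true & true | And | And
true & true | Not | And
true & true | true | And
true & true | true | Not
true & true | true | p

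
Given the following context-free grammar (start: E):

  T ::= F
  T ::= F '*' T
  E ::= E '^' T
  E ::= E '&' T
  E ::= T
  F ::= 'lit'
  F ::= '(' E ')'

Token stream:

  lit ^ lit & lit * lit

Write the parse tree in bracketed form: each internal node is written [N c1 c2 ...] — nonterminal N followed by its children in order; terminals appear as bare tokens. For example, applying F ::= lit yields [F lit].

[E [E [E [T [F lit]]] ^ [T [F lit]]] & [T [F lit] * [T [F lit]]]]

E
E & T
E ^ T & T
T ^ T & T
F ^ T & T
lit ^ T & T
lit ^ F & T
lit ^ lit & T
lit ^ lit & F * T
lit ^ lit & lit * T
lit ^ lit & lit * F
lit ^ lit & lit * lit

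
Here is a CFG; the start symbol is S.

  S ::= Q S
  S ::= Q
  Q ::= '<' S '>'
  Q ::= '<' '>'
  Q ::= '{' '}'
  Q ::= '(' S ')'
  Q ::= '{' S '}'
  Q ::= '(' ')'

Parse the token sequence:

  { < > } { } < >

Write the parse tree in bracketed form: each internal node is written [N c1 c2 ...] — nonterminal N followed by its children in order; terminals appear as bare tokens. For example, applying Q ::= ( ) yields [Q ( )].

S
Q S
{ S } S
{ Q } S
{ < > } S
{ < > } Q S
{ < > } { } S
{ < > } { } Q
{ < > } { } < >

[S [Q { [S [Q < >]] }] [S [Q { }] [S [Q < >]]]]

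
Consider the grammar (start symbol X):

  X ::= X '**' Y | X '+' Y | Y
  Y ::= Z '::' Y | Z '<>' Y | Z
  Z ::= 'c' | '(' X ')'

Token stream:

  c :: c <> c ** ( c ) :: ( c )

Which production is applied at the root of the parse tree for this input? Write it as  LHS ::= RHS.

[X [X [Y [Z c] :: [Y [Z c] <> [Y [Z c]]]]] ** [Y [Z ( [X [Y [Z c]]] )] :: [Y [Z ( [X [Y [Z c]]] )]]]]

X ::= X '**' Y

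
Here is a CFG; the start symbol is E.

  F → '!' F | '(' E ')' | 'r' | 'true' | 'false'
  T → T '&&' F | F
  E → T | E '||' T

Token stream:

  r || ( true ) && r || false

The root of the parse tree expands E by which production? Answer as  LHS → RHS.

E → E '||' T

[E [E [E [T [F r]]] || [T [T [F ( [E [T [F true]]] )]] && [F r]]] || [T [F false]]]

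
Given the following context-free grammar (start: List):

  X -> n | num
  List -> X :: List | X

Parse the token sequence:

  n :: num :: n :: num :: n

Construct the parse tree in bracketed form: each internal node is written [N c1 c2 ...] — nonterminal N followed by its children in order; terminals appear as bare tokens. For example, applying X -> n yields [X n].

List
X :: List
n :: List
n :: X :: List
n :: num :: List
n :: num :: X :: List
n :: num :: n :: List
n :: num :: n :: X :: List
n :: num :: n :: num :: List
n :: num :: n :: num :: X
n :: num :: n :: num :: n

[List [X n] :: [List [X num] :: [List [X n] :: [List [X num] :: [List [X n]]]]]]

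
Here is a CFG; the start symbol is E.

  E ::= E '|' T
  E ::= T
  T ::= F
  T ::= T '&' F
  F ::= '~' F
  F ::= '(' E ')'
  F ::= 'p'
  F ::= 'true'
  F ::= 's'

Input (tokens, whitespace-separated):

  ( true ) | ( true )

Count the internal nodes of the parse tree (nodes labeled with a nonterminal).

[E [E [T [F ( [E [T [F true]]] )]]] | [T [F ( [E [T [F true]]] )]]]

12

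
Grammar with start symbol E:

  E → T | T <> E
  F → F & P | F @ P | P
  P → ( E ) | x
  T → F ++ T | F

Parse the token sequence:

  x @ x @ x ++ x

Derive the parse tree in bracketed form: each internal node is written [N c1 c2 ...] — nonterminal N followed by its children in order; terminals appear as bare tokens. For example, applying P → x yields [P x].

E
T
F ++ T
F @ P ++ T
F @ P @ P ++ T
P @ P @ P ++ T
x @ P @ P ++ T
x @ x @ P ++ T
x @ x @ x ++ T
x @ x @ x ++ F
x @ x @ x ++ P
x @ x @ x ++ x

[E [T [F [F [F [P x]] @ [P x]] @ [P x]] ++ [T [F [P x]]]]]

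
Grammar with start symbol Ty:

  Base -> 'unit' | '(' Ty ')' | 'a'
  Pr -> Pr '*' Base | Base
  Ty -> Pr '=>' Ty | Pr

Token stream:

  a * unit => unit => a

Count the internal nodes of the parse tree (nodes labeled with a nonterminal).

11

[Ty [Pr [Pr [Base a]] * [Base unit]] => [Ty [Pr [Base unit]] => [Ty [Pr [Base a]]]]]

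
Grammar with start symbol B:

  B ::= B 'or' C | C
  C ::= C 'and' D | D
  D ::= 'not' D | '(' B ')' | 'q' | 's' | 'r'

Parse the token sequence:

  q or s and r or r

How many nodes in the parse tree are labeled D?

[B [B [B [C [D q]]] or [C [C [D s]] and [D r]]] or [C [D r]]]

4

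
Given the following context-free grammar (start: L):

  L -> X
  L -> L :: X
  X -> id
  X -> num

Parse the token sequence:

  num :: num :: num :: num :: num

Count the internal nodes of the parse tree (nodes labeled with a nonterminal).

10

[L [L [L [L [L [X num]] :: [X num]] :: [X num]] :: [X num]] :: [X num]]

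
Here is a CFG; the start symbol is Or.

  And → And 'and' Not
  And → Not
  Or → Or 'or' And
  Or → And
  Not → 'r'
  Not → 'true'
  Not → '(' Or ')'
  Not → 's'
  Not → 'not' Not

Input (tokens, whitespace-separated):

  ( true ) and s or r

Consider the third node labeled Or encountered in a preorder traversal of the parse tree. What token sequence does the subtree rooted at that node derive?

[Or [Or [And [And [Not ( [Or [And [Not true]]] )]] and [Not s]]] or [And [Not r]]]

true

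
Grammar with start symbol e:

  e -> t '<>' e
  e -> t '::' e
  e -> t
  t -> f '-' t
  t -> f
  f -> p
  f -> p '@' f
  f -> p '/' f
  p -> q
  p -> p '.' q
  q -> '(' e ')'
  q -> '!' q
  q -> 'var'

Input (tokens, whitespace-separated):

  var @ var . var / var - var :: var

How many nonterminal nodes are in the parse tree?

[e [t [f [p [q var]] @ [f [p [p [q var]] . [q var]] / [f [p [q var]]]]] - [t [f [p [q var]]]]] :: [e [t [f [p [q var]]]]]]

22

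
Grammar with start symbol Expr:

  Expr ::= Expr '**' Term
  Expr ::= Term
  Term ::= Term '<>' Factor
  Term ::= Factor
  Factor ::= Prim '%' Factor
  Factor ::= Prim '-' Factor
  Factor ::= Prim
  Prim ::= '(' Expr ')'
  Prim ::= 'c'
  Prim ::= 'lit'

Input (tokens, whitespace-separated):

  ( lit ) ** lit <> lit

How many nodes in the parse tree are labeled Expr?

[Expr [Expr [Term [Factor [Prim ( [Expr [Term [Factor [Prim lit]]]] )]]]] ** [Term [Term [Factor [Prim lit]]] <> [Factor [Prim lit]]]]

3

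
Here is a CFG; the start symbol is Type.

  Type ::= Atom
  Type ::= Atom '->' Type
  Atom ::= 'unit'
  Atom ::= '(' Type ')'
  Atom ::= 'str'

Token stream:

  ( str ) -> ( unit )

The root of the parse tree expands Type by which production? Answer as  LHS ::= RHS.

[Type [Atom ( [Type [Atom str]] )] -> [Type [Atom ( [Type [Atom unit]] )]]]

Type ::= Atom '->' Type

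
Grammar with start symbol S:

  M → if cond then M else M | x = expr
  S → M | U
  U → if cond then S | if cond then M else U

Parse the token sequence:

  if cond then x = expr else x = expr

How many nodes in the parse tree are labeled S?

1

[S [M if cond then [M x = expr] else [M x = expr]]]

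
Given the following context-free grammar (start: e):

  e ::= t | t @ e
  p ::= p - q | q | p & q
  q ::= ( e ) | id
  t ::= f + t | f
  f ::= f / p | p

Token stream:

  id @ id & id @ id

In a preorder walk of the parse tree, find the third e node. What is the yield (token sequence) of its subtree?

id

[e [t [f [p [q id]]]] @ [e [t [f [p [p [q id]] & [q id]]]] @ [e [t [f [p [q id]]]]]]]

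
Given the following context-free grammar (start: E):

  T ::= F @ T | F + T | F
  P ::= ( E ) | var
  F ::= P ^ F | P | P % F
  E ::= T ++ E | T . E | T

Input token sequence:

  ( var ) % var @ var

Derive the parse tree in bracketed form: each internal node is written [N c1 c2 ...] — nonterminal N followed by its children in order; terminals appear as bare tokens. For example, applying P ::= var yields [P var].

[E [T [F [P ( [E [T [F [P var]]]] )] % [F [P var]]] @ [T [F [P var]]]]]

E
T
F @ T
P % F @ T
( E ) % F @ T
( T ) % F @ T
( F ) % F @ T
( P ) % F @ T
( var ) % F @ T
( var ) % P @ T
( var ) % var @ T
( var ) % var @ F
( var ) % var @ P
( var ) % var @ var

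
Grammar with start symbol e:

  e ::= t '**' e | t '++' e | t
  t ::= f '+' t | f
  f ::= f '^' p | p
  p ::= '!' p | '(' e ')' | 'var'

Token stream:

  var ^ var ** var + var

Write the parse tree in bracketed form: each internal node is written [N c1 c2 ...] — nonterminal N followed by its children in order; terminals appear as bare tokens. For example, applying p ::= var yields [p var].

[e [t [f [f [p var]] ^ [p var]]] ** [e [t [f [p var]] + [t [f [p var]]]]]]

e
t ** e
f ** e
f ^ p ** e
p ^ p ** e
var ^ p ** e
var ^ var ** e
var ^ var ** t
var ^ var ** f + t
var ^ var ** p + t
var ^ var ** var + t
var ^ var ** var + f
var ^ var ** var + p
var ^ var ** var + var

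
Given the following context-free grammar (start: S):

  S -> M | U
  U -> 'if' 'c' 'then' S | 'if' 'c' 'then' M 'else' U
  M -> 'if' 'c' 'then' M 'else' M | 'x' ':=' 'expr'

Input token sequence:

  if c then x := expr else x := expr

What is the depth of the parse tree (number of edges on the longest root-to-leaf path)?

3

[S [M if c then [M x := expr] else [M x := expr]]]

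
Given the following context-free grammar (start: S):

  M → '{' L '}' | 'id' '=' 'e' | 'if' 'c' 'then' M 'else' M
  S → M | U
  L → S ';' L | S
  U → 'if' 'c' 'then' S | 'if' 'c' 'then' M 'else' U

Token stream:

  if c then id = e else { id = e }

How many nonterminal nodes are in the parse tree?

[S [M if c then [M id = e] else [M { [L [S [M id = e]]] }]]]

7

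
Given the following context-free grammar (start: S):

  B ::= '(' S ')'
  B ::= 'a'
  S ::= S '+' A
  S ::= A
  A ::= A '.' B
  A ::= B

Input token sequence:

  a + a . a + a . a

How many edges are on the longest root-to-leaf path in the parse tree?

[S [S [S [A [B a]]] + [A [A [B a]] . [B a]]] + [A [A [B a]] . [B a]]]

5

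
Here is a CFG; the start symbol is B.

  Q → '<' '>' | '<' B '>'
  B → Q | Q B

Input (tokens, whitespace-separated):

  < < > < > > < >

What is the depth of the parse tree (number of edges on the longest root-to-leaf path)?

5

[B [Q < [B [Q < >] [B [Q < >]]] >] [B [Q < >]]]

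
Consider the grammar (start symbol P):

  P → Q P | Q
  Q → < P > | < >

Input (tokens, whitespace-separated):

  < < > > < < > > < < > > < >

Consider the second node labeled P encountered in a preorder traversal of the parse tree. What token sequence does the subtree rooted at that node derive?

[P [Q < [P [Q < >]] >] [P [Q < [P [Q < >]] >] [P [Q < [P [Q < >]] >] [P [Q < >]]]]]

< >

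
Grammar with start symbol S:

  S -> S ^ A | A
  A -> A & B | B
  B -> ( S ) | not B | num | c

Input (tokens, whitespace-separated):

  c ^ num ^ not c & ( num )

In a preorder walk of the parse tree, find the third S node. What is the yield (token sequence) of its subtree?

c

[S [S [S [A [B c]]] ^ [A [B num]]] ^ [A [A [B not [B c]]] & [B ( [S [A [B num]]] )]]]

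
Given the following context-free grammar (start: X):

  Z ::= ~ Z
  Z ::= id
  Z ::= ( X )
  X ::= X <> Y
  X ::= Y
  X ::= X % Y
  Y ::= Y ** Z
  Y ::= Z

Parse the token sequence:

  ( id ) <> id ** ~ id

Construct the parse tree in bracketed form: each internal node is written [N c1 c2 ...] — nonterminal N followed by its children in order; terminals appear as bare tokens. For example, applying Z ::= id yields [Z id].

X
X <> Y
Y <> Y
Z <> Y
( X ) <> Y
( Y ) <> Y
( Z ) <> Y
( id ) <> Y
( id ) <> Y ** Z
( id ) <> Z ** Z
( id ) <> id ** Z
( id ) <> id ** ~ Z
( id ) <> id ** ~ id

[X [X [Y [Z ( [X [Y [Z id]]] )]]] <> [Y [Y [Z id]] ** [Z ~ [Z id]]]]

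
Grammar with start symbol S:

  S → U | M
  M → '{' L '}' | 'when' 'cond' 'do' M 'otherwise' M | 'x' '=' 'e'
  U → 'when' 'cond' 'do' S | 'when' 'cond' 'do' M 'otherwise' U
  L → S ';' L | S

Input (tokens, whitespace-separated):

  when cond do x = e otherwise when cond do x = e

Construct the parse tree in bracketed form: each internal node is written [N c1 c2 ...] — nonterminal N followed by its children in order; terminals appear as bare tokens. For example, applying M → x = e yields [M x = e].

[S [U when cond do [M x = e] otherwise [U when cond do [S [M x = e]]]]]

S
U
when cond do M otherwise U
when cond do x = e otherwise U
when cond do x = e otherwise when cond do S
when cond do x = e otherwise when cond do M
when cond do x = e otherwise when cond do x = e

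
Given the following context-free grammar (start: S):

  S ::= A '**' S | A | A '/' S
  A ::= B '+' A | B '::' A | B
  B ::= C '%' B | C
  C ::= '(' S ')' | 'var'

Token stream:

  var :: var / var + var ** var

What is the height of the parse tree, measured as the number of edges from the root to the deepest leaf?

[S [A [B [C var]] :: [A [B [C var]]]] / [S [A [B [C var]] + [A [B [C var]]]] ** [S [A [B [C var]]]]]]

6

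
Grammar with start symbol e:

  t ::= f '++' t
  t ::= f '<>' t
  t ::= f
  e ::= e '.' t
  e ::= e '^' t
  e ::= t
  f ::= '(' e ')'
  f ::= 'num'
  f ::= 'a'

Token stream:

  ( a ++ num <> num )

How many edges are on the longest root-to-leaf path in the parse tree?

[e [t [f ( [e [t [f a] ++ [t [f num] <> [t [f num]]]]] )]]]

8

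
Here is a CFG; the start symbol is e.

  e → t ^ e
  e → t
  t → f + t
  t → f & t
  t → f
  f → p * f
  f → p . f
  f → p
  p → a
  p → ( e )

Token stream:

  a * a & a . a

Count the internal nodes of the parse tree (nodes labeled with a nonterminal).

11

[e [t [f [p a] * [f [p a]]] & [t [f [p a] . [f [p a]]]]]]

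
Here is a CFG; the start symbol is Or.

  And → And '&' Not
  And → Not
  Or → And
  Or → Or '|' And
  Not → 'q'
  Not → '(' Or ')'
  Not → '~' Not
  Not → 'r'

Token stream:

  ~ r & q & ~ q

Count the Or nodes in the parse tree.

1

[Or [And [And [And [Not ~ [Not r]]] & [Not q]] & [Not ~ [Not q]]]]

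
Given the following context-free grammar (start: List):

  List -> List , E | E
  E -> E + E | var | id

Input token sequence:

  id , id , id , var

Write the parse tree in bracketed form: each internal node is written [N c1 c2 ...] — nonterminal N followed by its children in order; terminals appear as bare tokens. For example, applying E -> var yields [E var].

List
List , E
List , E , E
List , E , E , E
E , E , E , E
id , E , E , E
id , id , E , E
id , id , id , E
id , id , id , var

[List [List [List [List [E id]] , [E id]] , [E id]] , [E var]]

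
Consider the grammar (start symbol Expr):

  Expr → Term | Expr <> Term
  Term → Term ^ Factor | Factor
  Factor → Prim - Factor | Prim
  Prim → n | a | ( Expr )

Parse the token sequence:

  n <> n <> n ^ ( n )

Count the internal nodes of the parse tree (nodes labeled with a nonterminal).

19

[Expr [Expr [Expr [Term [Factor [Prim n]]]] <> [Term [Factor [Prim n]]]] <> [Term [Term [Factor [Prim n]]] ^ [Factor [Prim ( [Expr [Term [Factor [Prim n]]]] )]]]]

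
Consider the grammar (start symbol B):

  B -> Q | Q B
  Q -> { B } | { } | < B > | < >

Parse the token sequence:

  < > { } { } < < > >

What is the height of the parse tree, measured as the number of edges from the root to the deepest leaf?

[B [Q < >] [B [Q { }] [B [Q { }] [B [Q < [B [Q < >]] >]]]]]

7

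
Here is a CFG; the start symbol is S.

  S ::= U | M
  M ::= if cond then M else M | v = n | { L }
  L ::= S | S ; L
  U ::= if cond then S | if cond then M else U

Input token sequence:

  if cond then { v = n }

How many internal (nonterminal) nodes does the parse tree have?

[S [U if cond then [S [M { [L [S [M v = n]]] }]]]]

7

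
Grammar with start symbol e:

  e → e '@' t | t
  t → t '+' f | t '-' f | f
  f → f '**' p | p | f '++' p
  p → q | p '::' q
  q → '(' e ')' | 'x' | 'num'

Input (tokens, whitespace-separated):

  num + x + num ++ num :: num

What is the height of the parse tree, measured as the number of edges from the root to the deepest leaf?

7

[e [t [t [t [f [p [q num]]]] + [f [p [q x]]]] + [f [f [p [q num]]] ++ [p [p [q num]] :: [q num]]]]]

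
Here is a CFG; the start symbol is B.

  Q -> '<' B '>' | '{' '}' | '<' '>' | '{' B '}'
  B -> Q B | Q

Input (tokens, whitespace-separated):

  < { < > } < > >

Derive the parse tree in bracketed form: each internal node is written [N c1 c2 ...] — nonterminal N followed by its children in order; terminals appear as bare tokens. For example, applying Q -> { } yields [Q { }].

B
Q
< B >
< Q B >
< { B } B >
< { Q } B >
< { < > } B >
< { < > } Q >
< { < > } < > >

[B [Q < [B [Q { [B [Q < >]] }] [B [Q < >]]] >]]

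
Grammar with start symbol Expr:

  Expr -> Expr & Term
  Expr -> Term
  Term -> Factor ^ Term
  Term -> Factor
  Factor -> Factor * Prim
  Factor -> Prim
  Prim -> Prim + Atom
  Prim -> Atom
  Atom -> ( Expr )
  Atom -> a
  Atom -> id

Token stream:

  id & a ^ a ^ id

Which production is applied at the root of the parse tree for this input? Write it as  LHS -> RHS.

Expr -> Expr & Term

[Expr [Expr [Term [Factor [Prim [Atom id]]]]] & [Term [Factor [Prim [Atom a]]] ^ [Term [Factor [Prim [Atom a]]] ^ [Term [Factor [Prim [Atom id]]]]]]]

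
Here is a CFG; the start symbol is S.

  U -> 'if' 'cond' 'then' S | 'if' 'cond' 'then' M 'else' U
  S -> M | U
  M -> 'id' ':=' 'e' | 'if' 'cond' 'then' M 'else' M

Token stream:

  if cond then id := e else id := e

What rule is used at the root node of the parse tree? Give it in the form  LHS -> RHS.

S -> M

[S [M if cond then [M id := e] else [M id := e]]]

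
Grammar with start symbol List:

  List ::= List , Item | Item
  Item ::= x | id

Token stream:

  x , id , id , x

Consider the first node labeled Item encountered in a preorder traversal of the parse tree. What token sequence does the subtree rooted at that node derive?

[List [List [List [List [Item x]] , [Item id]] , [Item id]] , [Item x]]

x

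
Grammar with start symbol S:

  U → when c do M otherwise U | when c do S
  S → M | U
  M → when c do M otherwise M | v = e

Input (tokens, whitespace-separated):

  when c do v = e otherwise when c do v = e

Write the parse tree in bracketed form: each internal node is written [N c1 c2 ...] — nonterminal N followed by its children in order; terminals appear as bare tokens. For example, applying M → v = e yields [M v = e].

S
U
when c do M otherwise U
when c do v = e otherwise U
when c do v = e otherwise when c do S
when c do v = e otherwise when c do M
when c do v = e otherwise when c do v = e

[S [U when c do [M v = e] otherwise [U when c do [S [M v = e]]]]]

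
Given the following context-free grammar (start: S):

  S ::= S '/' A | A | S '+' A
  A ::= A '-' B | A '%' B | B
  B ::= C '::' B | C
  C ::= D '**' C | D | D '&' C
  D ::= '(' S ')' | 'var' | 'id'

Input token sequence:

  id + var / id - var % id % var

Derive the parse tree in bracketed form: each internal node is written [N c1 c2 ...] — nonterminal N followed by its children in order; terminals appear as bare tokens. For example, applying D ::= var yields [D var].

[S [S [S [A [B [C [D id]]]]] + [A [B [C [D var]]]]] / [A [A [A [A [B [C [D id]]]] - [B [C [D var]]]] % [B [C [D id]]]] % [B [C [D var]]]]]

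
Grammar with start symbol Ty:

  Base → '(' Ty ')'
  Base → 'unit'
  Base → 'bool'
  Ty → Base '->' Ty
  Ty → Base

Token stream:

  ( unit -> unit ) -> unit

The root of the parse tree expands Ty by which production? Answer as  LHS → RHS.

Ty → Base '->' Ty

[Ty [Base ( [Ty [Base unit] -> [Ty [Base unit]]] )] -> [Ty [Base unit]]]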